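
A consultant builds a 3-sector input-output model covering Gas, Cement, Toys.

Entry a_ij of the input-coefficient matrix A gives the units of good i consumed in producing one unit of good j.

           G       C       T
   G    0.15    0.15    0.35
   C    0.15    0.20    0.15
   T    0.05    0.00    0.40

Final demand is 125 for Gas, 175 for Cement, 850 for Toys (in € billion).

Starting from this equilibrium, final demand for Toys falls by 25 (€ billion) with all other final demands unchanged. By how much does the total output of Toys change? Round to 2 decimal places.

I − A =
  [   0.85    -0.15    -0.35]
  [  -0.15     0.80    -0.15]
  [  -0.05     0.00     0.60]
Cofactors of I−A, C_ij = (−1)^(i+j)·(minor ij) (rows/columns in the sector order above):
  C_11 = (0.80)(0.60) − (-0.15)(0.00) = 0.4800
  C_12 = −[(-0.15)(0.60) − (-0.15)(-0.05)] = 0.0975
  C_13 = (-0.15)(0.00) − (0.80)(-0.05) = 0.0400
  C_21 = −[(-0.15)(0.60) − (-0.35)(0.00)] = 0.0900
  C_22 = (0.85)(0.60) − (-0.35)(-0.05) = 0.4925
  C_23 = −[(0.85)(0.00) − (-0.15)(-0.05)] = 0.0075
  C_31 = (-0.15)(-0.15) − (-0.35)(0.80) = 0.3025
  C_32 = −[(0.85)(-0.15) − (-0.35)(-0.15)] = 0.1800
  C_33 = (0.85)(0.80) − (-0.15)(-0.15) = 0.6575
det(I−A) = Σ_j (I−A)_1j·C_1j = (0.85)(0.4800) + (-0.15)(0.0975) + (-0.35)(0.0400) = 0.379375
adj(I−A) = Cᵀ =
  [ 0.4800   0.0900   0.3025]
  [ 0.0975   0.4925   0.1800]
  [ 0.0400   0.0075   0.6575]
(I − A)⁻¹ = adj(I−A) / det(I−A) ≈
  [   1.2652     0.2372     0.7974]
  [   0.2570     1.2982     0.4745]
  [   0.1054     0.0198     1.7331]
Δx = (I − A)⁻¹ Δd with Δd having -25 in the Toys component and 0 elsewhere.
So Δx_T = L_TT · (-25), where L_TT = adj(I−A)_TT / det(I−A) = 0.6575 / 0.379375.
Δx_T = 0.6575 × (-25) / 0.379375 = -16.4375 / 0.379375 ≈ -43.33.

Δx_T = -43.33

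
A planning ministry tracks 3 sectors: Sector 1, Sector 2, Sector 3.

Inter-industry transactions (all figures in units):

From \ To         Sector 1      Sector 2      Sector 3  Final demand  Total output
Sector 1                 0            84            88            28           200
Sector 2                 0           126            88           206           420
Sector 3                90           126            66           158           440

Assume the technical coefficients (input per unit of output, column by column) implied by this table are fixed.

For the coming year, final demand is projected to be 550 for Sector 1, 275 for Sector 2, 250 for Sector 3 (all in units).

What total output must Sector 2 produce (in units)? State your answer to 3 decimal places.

x_2 = 679.515

Technical coefficients a_ij = z_ij / X_j:
  a_11 = 0/200 = 0.00, a_21 = 0/200 = 0.00, a_31 = 90/200 = 0.45
  a_12 = 84/420 = 0.20, a_22 = 126/420 = 0.30, a_32 = 126/420 = 0.30
  a_13 = 88/440 = 0.20, a_23 = 88/440 = 0.20, a_33 = 66/440 = 0.15
I − A =
  [   1.00    -0.20    -0.20]
  [   0.00     0.70    -0.20]
  [  -0.45    -0.30     0.85]
Cofactors of I−A, C_ij = (−1)^(i+j)·(minor ij) (rows/columns in the sector order above):
  C_11 = (0.70)(0.85) − (-0.20)(-0.30) = 0.5350
  C_12 = −[(0.00)(0.85) − (-0.20)(-0.45)] = 0.0900
  C_13 = (0.00)(-0.30) − (0.70)(-0.45) = 0.3150
  C_21 = −[(-0.20)(0.85) − (-0.20)(-0.30)] = 0.2300
  C_22 = (1.00)(0.85) − (-0.20)(-0.45) = 0.7600
  C_23 = −[(1.00)(-0.30) − (-0.20)(-0.45)] = 0.3900
  C_31 = (-0.20)(-0.20) − (-0.20)(0.70) = 0.1800
  C_32 = −[(1.00)(-0.20) − (-0.20)(0.00)] = 0.2000
  C_33 = (1.00)(0.70) − (-0.20)(0.00) = 0.7000
det(I−A) = Σ_j (I−A)_1j·C_1j = (1.00)(0.5350) + (-0.20)(0.0900) + (-0.20)(0.3150) = 0.4540
adj(I−A) = Cᵀ =
  [ 0.5350   0.2300   0.1800]
  [ 0.0900   0.7600   0.2000]
  [ 0.3150   0.3900   0.7000]
(I − A)⁻¹ = adj(I−A) / det(I−A) ≈
  [   1.1784     0.5066     0.3965]
  [   0.1982     1.6740     0.4405]
  [   0.6938     0.8590     1.5419]
x = (I − A)⁻¹ d = adj(I−A)·d / det(I−A), with det(I−A) = 0.4540:
  x_1 = (0.5350·550 + 0.2300·275 + 0.1800·250) / 0.4540 = 402.50 / 0.4540 ≈ 886.564
  x_2 = (0.0900·550 + 0.7600·275 + 0.2000·250) / 0.4540 = 308.50 / 0.4540 ≈ 679.515
  x_3 = (0.3150·550 + 0.3900·275 + 0.7000·250) / 0.4540 = 455.50 / 0.4540 ≈ 1003.304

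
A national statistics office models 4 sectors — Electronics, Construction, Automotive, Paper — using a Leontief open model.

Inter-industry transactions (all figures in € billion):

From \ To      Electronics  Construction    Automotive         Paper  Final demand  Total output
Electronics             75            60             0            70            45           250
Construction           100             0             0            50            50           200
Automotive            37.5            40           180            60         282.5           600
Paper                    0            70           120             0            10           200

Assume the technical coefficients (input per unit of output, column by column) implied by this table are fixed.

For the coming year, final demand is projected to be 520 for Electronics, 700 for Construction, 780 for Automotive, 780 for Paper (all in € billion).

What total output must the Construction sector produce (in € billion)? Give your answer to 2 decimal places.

Technical coefficients a_ij = z_ij / X_j:
  a_11 = 75/250 = 0.30, a_21 = 100/250 = 0.40, a_31 = 37.5/250 = 0.15, a_41 = 0/250 = 0.00
  a_12 = 60/200 = 0.30, a_22 = 0/200 = 0.00, a_32 = 40/200 = 0.20, a_42 = 70/200 = 0.35
  a_13 = 0/600 = 0.00, a_23 = 0/600 = 0.00, a_33 = 180/600 = 0.30, a_43 = 120/600 = 0.20
  a_14 = 70/200 = 0.35, a_24 = 50/200 = 0.25, a_34 = 60/200 = 0.30, a_44 = 0/200 = 0.00
I − A =
  [   0.70    -0.30     0.00    -0.35]
  [  -0.40     1.00     0.00    -0.25]
  [  -0.15    -0.20     0.70    -0.30]
  [   0.00    -0.35    -0.20     1.00]
Compute the cofactors C_ij = (−1)^(i+j)·(3×3 minor ij) of I−A; the adjugate is their transpose:
adj(I−A) = Cᵀ =
  [ 0.568750   0.291750   0.085000   0.297500]
  [ 0.263500   0.437500   0.063000   0.220500]
  [ 0.258875   0.276875   0.469750   0.300750]
  [ 0.144000   0.208500   0.116000   0.406000]
det(I−A) = Σ_j (I−A)_1j·C_1j = (0.70)(0.568750) + (-0.30)(0.263500) + (0.00)(0.258875) + (-0.35)(0.144000) = 0.268675
(I − A)⁻¹ = adj(I−A) / det(I−A) ≈
  [   2.1169     1.0859     0.3164     1.1073]
  [   0.9807     1.6284     0.2345     0.8207]
  [   0.9635     1.0305     1.7484     1.1194]
  [   0.5360     0.7760     0.4317     1.5111]
x = (I − A)⁻¹ d = adj(I−A)·d / det(I−A), with det(I−A) = 0.268675:
  x_1 = (0.568750·520 + 0.291750·700 + 0.085000·780 + 0.297500·780) / 0.268675 = 798.325 / 0.268675 ≈ 2971.34
  x_2 = (0.263500·520 + 0.437500·700 + 0.063000·780 + 0.220500·780) / 0.268675 = 664.40 / 0.268675 ≈ 2472.88
  x_3 = (0.258875·520 + 0.276875·700 + 0.469750·780 + 0.300750·780) / 0.268675 = 929.4175 / 0.268675 ≈ 3459.26
  x_4 = (0.144000·520 + 0.208500·700 + 0.116000·780 + 0.406000·780) / 0.268675 = 627.99 / 0.268675 ≈ 2337.36

x_2 = 2472.88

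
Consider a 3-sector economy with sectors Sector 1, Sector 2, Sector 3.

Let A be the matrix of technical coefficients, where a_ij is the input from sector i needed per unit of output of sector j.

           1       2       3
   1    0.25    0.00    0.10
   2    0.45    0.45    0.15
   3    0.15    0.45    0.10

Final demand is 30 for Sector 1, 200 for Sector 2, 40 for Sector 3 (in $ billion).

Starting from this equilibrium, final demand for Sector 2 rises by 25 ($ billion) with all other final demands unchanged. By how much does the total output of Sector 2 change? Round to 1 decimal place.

I − A =
  [   0.75     0.00    -0.10]
  [  -0.45     0.55    -0.15]
  [  -0.15    -0.45     0.90]
Cofactors of I−A, C_ij = (−1)^(i+j)·(minor ij) (rows/columns in the sector order above):
  C_11 = (0.55)(0.90) − (-0.15)(-0.45) = 0.4275
  C_12 = −[(-0.45)(0.90) − (-0.15)(-0.15)] = 0.4275
  C_13 = (-0.45)(-0.45) − (0.55)(-0.15) = 0.2850
  C_21 = −[(0.00)(0.90) − (-0.10)(-0.45)] = 0.0450
  C_22 = (0.75)(0.90) − (-0.10)(-0.15) = 0.6600
  C_23 = −[(0.75)(-0.45) − (0.00)(-0.15)] = 0.3375
  C_31 = (0.00)(-0.15) − (-0.10)(0.55) = 0.0550
  C_32 = −[(0.75)(-0.15) − (-0.10)(-0.45)] = 0.1575
  C_33 = (0.75)(0.55) − (0.00)(-0.45) = 0.4125
det(I−A) = Σ_j (I−A)_1j·C_1j = (0.75)(0.4275) + (0.00)(0.4275) + (-0.10)(0.2850) = 0.292125
adj(I−A) = Cᵀ =
  [ 0.4275   0.0450   0.0550]
  [ 0.4275   0.6600   0.1575]
  [ 0.2850   0.3375   0.4125]
(I − A)⁻¹ = adj(I−A) / det(I−A) ≈
  [   1.4634     0.1540     0.1883]
  [   1.4634     2.2593     0.5392]
  [   0.9756     1.1553     1.4121]
Δx = (I − A)⁻¹ Δd with Δd having +25 in the Sector 2 component and 0 elsewhere.
So Δx_2 = L_22 · (+25), where L_22 = adj(I−A)_22 / det(I−A) = 0.6600 / 0.292125.
Δx_2 = 0.6600 × (+25) / 0.292125 = 16.50 / 0.292125 ≈ 56.5.

Δx_2 = 56.5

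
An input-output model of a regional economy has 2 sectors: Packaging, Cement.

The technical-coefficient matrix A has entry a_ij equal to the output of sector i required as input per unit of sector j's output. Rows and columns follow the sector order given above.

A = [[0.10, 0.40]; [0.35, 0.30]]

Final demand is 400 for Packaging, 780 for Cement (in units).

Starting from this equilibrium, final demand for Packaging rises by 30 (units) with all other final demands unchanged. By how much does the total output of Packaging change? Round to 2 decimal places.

Δx_P = 42.86

I − A =
  [   0.90    -0.40]
  [  -0.35     0.70]
det(I−A) = (0.90)(0.70) − (-0.40)(-0.35) = 0.4900
adj(I−A) = [[0.70, 0.40], [0.35, 0.90]]
(I − A)⁻¹ = adj(I−A) / det(I−A) ≈
  [   1.4286     0.8163]
  [   0.7143     1.8367]
Δx = (I − A)⁻¹ Δd with Δd having +30 in the Packaging component and 0 elsewhere.
So Δx_P = L_PP · (+30), where L_PP = adj(I−A)_PP / det(I−A) = 0.70 / 0.4900.
Δx_P = 0.70 × (+30) / 0.4900 = 21.00 / 0.4900 ≈ 42.86.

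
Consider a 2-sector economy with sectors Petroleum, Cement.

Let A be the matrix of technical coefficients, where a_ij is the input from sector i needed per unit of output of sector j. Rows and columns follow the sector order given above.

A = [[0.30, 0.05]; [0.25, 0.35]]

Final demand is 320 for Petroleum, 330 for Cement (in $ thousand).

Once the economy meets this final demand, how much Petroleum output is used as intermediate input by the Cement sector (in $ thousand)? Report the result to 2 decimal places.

I − A =
  [   0.70    -0.05]
  [  -0.25     0.65]
det(I−A) = (0.70)(0.65) − (-0.05)(-0.25) = 0.4425
adj(I−A) = [[0.65, 0.05], [0.25, 0.70]]
(I − A)⁻¹ = adj(I−A) / det(I−A) ≈
  [   1.4689     0.1130]
  [   0.5650     1.5819]
First solve x = (I − A)⁻¹ d = adj(I−A)·d / det(I−A); in particular x_C = (0.25·320 + 0.70·330) / 0.4425 = 311.00 / 0.4425 ≈ 702.8249.
Intermediate flow from P to C: z_PC = a_PC · x_C = 0.05 × 311.00 / 0.4425 = 15.55 / 0.4425 ≈ 35.14.

z_PC = 35.14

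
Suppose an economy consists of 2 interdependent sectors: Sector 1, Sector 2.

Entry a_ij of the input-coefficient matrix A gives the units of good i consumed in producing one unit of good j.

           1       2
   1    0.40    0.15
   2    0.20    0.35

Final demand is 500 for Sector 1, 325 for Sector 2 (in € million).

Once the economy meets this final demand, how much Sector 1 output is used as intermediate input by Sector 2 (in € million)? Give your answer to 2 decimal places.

I − A =
  [   0.60    -0.15]
  [  -0.20     0.65]
det(I−A) = (0.60)(0.65) − (-0.15)(-0.20) = 0.3600
adj(I−A) = [[0.65, 0.15], [0.20, 0.60]]
(I − A)⁻¹ = adj(I−A) / det(I−A) ≈
  [   1.8056     0.4167]
  [   0.5556     1.6667]
First solve x = (I − A)⁻¹ d = adj(I−A)·d / det(I−A); in particular x_2 = (0.20·500 + 0.60·325) / 0.3600 = 295.00 / 0.3600 ≈ 819.4444.
Intermediate flow from 1 to 2: z_12 = a_12 · x_2 = 0.15 × 295.00 / 0.3600 = 44.25 / 0.3600 ≈ 122.92.

z_12 = 122.92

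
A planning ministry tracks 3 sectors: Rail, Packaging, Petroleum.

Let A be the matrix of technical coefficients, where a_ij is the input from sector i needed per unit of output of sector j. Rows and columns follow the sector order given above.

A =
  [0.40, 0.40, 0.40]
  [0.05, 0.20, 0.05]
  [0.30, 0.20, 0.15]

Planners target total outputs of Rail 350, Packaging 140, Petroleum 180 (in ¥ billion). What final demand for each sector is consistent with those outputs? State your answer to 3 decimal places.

d_1 = 82.000, d_2 = 85.500, d_3 = 20.000

I − A =
  [   0.60    -0.40    -0.40]
  [  -0.05     0.80    -0.05]
  [  -0.30    -0.20     0.85]
d = (I − A) x:
  d_1 = (+0.60)·350 + (-0.40)·140 + (-0.40)·180 = 82.000
  d_2 = (-0.05)·350 + (+0.80)·140 + (-0.05)·180 = 85.500
  d_3 = (-0.30)·350 + (-0.20)·140 + (+0.85)·180 = 20.000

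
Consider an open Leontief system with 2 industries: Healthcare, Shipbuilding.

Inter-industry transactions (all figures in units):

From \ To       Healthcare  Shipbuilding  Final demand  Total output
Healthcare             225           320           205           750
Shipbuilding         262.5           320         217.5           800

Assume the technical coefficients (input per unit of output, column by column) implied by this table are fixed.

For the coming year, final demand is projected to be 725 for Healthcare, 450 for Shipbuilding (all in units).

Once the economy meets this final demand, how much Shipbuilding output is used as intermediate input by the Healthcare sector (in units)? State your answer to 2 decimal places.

z_SH = 768.75

Technical coefficients a_ij = z_ij / X_j:
  a_HH = 225/750 = 0.30, a_SH = 262.5/750 = 0.35
  a_HS = 320/800 = 0.40, a_SS = 320/800 = 0.40
I − A =
  [   0.70    -0.40]
  [  -0.35     0.60]
det(I−A) = (0.70)(0.60) − (-0.40)(-0.35) = 0.2800
adj(I−A) = [[0.60, 0.40], [0.35, 0.70]]
(I − A)⁻¹ = adj(I−A) / det(I−A) ≈
  [   2.1429     1.4286]
  [   1.2500     2.5000]
First solve x = (I − A)⁻¹ d = adj(I−A)·d / det(I−A); in particular x_H = (0.60·725 + 0.40·450) / 0.2800 = 615.00 / 0.2800 ≈ 2196.4286.
Intermediate flow from S to H: z_SH = a_SH · x_H = 0.35 × 615.00 / 0.2800 = 215.25 / 0.2800 = 768.75.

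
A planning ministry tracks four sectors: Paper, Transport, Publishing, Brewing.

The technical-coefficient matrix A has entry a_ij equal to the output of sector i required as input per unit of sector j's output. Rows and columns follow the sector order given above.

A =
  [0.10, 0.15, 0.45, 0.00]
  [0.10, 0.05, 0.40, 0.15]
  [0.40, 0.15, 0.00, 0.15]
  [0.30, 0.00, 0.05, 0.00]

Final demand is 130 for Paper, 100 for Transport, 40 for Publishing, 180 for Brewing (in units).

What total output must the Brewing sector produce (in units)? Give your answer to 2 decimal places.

I − A =
  [   0.90    -0.15    -0.45     0.00]
  [  -0.10     0.95    -0.40    -0.15]
  [  -0.40    -0.15     1.00    -0.15]
  [  -0.30     0.00    -0.05     1.00]
Compute the cofactors C_ij = (−1)^(i+j)·(3×3 minor ij) of I−A; the adjugate is their transpose:
adj(I−A) = Cᵀ =
  [ 0.881750   0.216375   0.488625   0.105750]
  [ 0.325250   0.693000   0.432000   0.168750]
  [ 0.444500   0.201750   0.833250   0.155250]
  [ 0.286750   0.075000   0.188250   0.584250]
det(I−A) = Σ_j (I−A)_1j·C_1j = (0.90)(0.881750) + (-0.15)(0.325250) + (-0.45)(0.444500) + (0.00)(0.286750) = 0.5447625
(I − A)⁻¹ = adj(I−A) / det(I−A) ≈
  [   1.6186     0.3972     0.8970     0.1941]
  [   0.5970     1.2721     0.7930     0.3098]
  [   0.8160     0.3703     1.5296     0.2850]
  [   0.5264     0.1377     0.3456     1.0725]
x = (I − A)⁻¹ d = adj(I−A)·d / det(I−A), with det(I−A) = 0.5447625:
  x_1 = (0.881750·130 + 0.216375·100 + 0.488625·40 + 0.105750·180) / 0.5447625 = 174.845 / 0.5447625 ≈ 320.96
  x_2 = (0.325250·130 + 0.693000·100 + 0.432000·40 + 0.168750·180) / 0.5447625 = 159.2375 / 0.5447625 ≈ 292.31
  x_3 = (0.444500·130 + 0.201750·100 + 0.833250·40 + 0.155250·180) / 0.5447625 = 139.235 / 0.5447625 ≈ 255.59
  x_4 = (0.286750·130 + 0.075000·100 + 0.188250·40 + 0.584250·180) / 0.5447625 = 157.4725 / 0.5447625 ≈ 289.07

x_4 = 289.07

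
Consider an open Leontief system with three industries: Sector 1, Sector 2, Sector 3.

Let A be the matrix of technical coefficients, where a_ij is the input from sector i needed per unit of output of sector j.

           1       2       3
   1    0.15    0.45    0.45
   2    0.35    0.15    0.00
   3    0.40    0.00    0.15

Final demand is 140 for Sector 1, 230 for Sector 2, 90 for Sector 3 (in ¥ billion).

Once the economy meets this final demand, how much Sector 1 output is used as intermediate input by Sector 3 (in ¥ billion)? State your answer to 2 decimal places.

I − A =
  [   0.85    -0.45    -0.45]
  [  -0.35     0.85     0.00]
  [  -0.40     0.00     0.85]
Cofactors of I−A, C_ij = (−1)^(i+j)·(minor ij) (rows/columns in the sector order above):
  C_11 = (0.85)(0.85) − (0.00)(0.00) = 0.7225
  C_12 = −[(-0.35)(0.85) − (0.00)(-0.40)] = 0.2975
  C_13 = (-0.35)(0.00) − (0.85)(-0.40) = 0.3400
  C_21 = −[(-0.45)(0.85) − (-0.45)(0.00)] = 0.3825
  C_22 = (0.85)(0.85) − (-0.45)(-0.40) = 0.5425
  C_23 = −[(0.85)(0.00) − (-0.45)(-0.40)] = 0.1800
  C_31 = (-0.45)(0.00) − (-0.45)(0.85) = 0.3825
  C_32 = −[(0.85)(0.00) − (-0.45)(-0.35)] = 0.1575
  C_33 = (0.85)(0.85) − (-0.45)(-0.35) = 0.5650
det(I−A) = Σ_j (I−A)_1j·C_1j = (0.85)(0.7225) + (-0.45)(0.2975) + (-0.45)(0.3400) = 0.32725
adj(I−A) = Cᵀ =
  [ 0.7225   0.3825   0.3825]
  [ 0.2975   0.5425   0.1575]
  [ 0.3400   0.1800   0.5650]
(I − A)⁻¹ = adj(I−A) / det(I−A) ≈
  [   2.2078     1.1688     1.1688]
  [   0.9091     1.6578     0.4813]
  [   1.0390     0.5500     1.7265]
First solve x = (I − A)⁻¹ d = adj(I−A)·d / det(I−A); in particular x_3 = (0.3400·140 + 0.1800·230 + 0.5650·90) / 0.32725 = 139.85 / 0.32725 ≈ 427.3491.
Intermediate flow from 1 to 3: z_13 = a_13 · x_3 = 0.45 × 139.85 / 0.32725 = 62.9325 / 0.32725 ≈ 192.31.

z_13 = 192.31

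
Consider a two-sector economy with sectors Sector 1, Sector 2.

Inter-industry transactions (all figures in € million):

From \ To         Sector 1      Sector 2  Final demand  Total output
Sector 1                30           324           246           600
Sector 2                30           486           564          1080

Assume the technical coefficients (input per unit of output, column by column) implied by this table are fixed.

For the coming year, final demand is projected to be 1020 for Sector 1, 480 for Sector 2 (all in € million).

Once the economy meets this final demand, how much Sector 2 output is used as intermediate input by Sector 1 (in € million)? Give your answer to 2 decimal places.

z_21 = 69.46

Technical coefficients a_ij = z_ij / X_j:
  a_11 = 30/600 = 0.05, a_21 = 30/600 = 0.05
  a_12 = 324/1080 = 0.30, a_22 = 486/1080 = 0.45
I − A =
  [   0.95    -0.30]
  [  -0.05     0.55]
det(I−A) = (0.95)(0.55) − (-0.30)(-0.05) = 0.5075
adj(I−A) = [[0.55, 0.30], [0.05, 0.95]]
(I − A)⁻¹ = adj(I−A) / det(I−A) ≈
  [   1.0837     0.5911]
  [   0.0985     1.8719]
First solve x = (I − A)⁻¹ d = adj(I−A)·d / det(I−A); in particular x_1 = (0.55·1020 + 0.30·480) / 0.5075 = 705.00 / 0.5075 ≈ 1389.1626.
Intermediate flow from 2 to 1: z_21 = a_21 · x_1 = 0.05 × 705.00 / 0.5075 = 35.25 / 0.5075 ≈ 69.46.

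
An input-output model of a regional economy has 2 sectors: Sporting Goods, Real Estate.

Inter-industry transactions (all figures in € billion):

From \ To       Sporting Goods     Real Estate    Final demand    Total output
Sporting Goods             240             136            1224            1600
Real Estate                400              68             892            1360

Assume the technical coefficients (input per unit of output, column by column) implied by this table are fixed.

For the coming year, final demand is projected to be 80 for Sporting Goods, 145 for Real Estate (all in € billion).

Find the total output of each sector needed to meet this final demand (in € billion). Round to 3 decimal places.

Technical coefficients a_ij = z_ij / X_j:
  a_SS = 240/1600 = 0.15, a_RS = 400/1600 = 0.25
  a_SR = 136/1360 = 0.10, a_RR = 68/1360 = 0.05
I − A =
  [   0.85    -0.10]
  [  -0.25     0.95]
det(I−A) = (0.85)(0.95) − (-0.10)(-0.25) = 0.7825
adj(I−A) = [[0.95, 0.10], [0.25, 0.85]]
(I − A)⁻¹ = adj(I−A) / det(I−A) ≈
  [   1.2141     0.1278]
  [   0.3195     1.0863]
x = (I − A)⁻¹ d = adj(I−A)·d / det(I−A), with det(I−A) = 0.7825:
  x_S = (0.95·80 + 0.10·145) / 0.7825 = 90.50 / 0.7825 ≈ 115.655
  x_R = (0.25·80 + 0.85·145) / 0.7825 = 143.25 / 0.7825 ≈ 183.067

x_S = 115.655, x_R = 183.067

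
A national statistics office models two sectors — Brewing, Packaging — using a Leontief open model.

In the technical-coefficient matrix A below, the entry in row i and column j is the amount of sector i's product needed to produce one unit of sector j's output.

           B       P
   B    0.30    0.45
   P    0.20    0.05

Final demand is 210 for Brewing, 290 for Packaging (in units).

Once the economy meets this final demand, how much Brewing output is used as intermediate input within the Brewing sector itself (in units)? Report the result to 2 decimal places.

z_BB = 172.17

I − A =
  [   0.70    -0.45]
  [  -0.20     0.95]
det(I−A) = (0.70)(0.95) − (-0.45)(-0.20) = 0.5750
adj(I−A) = [[0.95, 0.45], [0.20, 0.70]]
(I − A)⁻¹ = adj(I−A) / det(I−A) ≈
  [   1.6522     0.7826]
  [   0.3478     1.2174]
First solve x = (I − A)⁻¹ d = adj(I−A)·d / det(I−A); in particular x_B = (0.95·210 + 0.45·290) / 0.5750 = 330.00 / 0.5750 ≈ 573.9130.
Intermediate flow from B to B: z_BB = a_BB · x_B = 0.30 × 330.00 / 0.5750 = 99.00 / 0.5750 ≈ 172.17.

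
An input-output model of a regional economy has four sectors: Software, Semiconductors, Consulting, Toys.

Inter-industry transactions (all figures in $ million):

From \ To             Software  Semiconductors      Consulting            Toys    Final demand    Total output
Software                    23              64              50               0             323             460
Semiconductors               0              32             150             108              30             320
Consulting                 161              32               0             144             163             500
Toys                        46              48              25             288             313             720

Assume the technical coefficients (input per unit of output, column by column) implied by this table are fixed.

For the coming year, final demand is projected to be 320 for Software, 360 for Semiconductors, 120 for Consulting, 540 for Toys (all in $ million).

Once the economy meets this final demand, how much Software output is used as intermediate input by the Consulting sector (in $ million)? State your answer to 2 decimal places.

z_13 = 65.79

Technical coefficients a_ij = z_ij / X_j:
  a_11 = 23/460 = 0.05, a_21 = 0/460 = 0.00, a_31 = 161/460 = 0.35, a_41 = 46/460 = 0.10
  a_12 = 64/320 = 0.20, a_22 = 32/320 = 0.10, a_32 = 32/320 = 0.10, a_42 = 48/320 = 0.15
  a_13 = 50/500 = 0.10, a_23 = 150/500 = 0.30, a_33 = 0/500 = 0.00, a_43 = 25/500 = 0.05
  a_14 = 0/720 = 0.00, a_24 = 108/720 = 0.15, a_34 = 144/720 = 0.20, a_44 = 288/720 = 0.40
I − A =
  [   0.95    -0.20    -0.10     0.00]
  [   0.00     0.90    -0.30    -0.15]
  [  -0.35    -0.10     1.00    -0.20]
  [  -0.10    -0.15    -0.05     0.60]
Compute the cofactors C_ij = (−1)^(i+j)·(3×3 minor ij) of I−A; the adjugate is their transpose:
adj(I−A) = Cᵀ =
  [ 0.480750   0.127000   0.089250   0.061500]
  [ 0.086625   0.537500   0.179625   0.194250]
  [ 0.200625   0.131500   0.488625   0.195750]
  [ 0.118500   0.166500   0.100500   0.774000]
det(I−A) = Σ_j (I−A)_1j·C_1j = (0.95)(0.480750) + (-0.20)(0.086625) + (-0.10)(0.200625) + (0.00)(0.118500) = 0.419325
(I − A)⁻¹ = adj(I−A) / det(I−A) ≈
  [   1.1465     0.3029     0.2128     0.1467]
  [   0.2066     1.2818     0.4284     0.4632]
  [   0.4784     0.3136     1.1653     0.4668]
  [   0.2826     0.3971     0.2397     1.8458]
First solve x = (I − A)⁻¹ d = adj(I−A)·d / det(I−A); in particular x_3 = (0.200625·320 + 0.131500·360 + 0.488625·120 + 0.195750·540) / 0.419325 = 275.88 / 0.419325 ≈ 657.9145.
Intermediate flow from 1 to 3: z_13 = a_13 · x_3 = 0.10 × 275.88 / 0.419325 = 27.588 / 0.419325 ≈ 65.79.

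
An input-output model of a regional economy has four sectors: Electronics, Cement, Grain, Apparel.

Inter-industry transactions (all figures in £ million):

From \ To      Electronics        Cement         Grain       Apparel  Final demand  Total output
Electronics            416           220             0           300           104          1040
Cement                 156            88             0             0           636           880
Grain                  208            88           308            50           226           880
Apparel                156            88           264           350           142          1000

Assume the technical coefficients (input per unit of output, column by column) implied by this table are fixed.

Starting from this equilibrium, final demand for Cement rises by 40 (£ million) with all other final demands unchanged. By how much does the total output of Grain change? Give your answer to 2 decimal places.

Technical coefficients a_ij = z_ij / X_j:
  a_EE = 416/1040 = 0.40, a_CE = 156/1040 = 0.15, a_GE = 208/1040 = 0.20, a_AE = 156/1040 = 0.15
  a_EC = 220/880 = 0.25, a_CC = 88/880 = 0.10, a_GC = 88/880 = 0.10, a_AC = 88/880 = 0.10
  a_EG = 0/880 = 0.00, a_CG = 0/880 = 0.00, a_GG = 308/880 = 0.35, a_AG = 264/880 = 0.30
  a_EA = 300/1000 = 0.30, a_CA = 0/1000 = 0.00, a_GA = 50/1000 = 0.05, a_AA = 350/1000 = 0.35
I − A =
  [   0.60    -0.25     0.00    -0.30]
  [  -0.15     0.90     0.00     0.00]
  [  -0.20    -0.10     0.65    -0.05]
  [  -0.15    -0.10    -0.30     0.65]
Compute the cofactors C_ij = (−1)^(i+j)·(3×3 minor ij) of I−A; the adjugate is their transpose:
adj(I−A) = Cᵀ =
  [ 0.366750   0.130375   0.081000   0.175500]
  [ 0.061125   0.197250   0.013500   0.029250]
  [ 0.134250   0.077875   0.281625   0.083625]
  [ 0.156000   0.096375   0.150750   0.326625]
det(I−A) = Σ_j (I−A)_1j·C_1j = (0.60)(0.366750) + (-0.25)(0.061125) + (0.00)(0.134250) + (-0.30)(0.156000) = 0.15796875
(I − A)⁻¹ = adj(I−A) / det(I−A) ≈
  [   2.3217     0.8253     0.5128     1.1110]
  [   0.3869     1.2487     0.0855     0.1852]
  [   0.8499     0.4930     1.7828     0.5294]
  [   0.9875     0.6101     0.9543     2.0677]
Δx = (I − A)⁻¹ Δd with Δd having +40 in the Cement component and 0 elsewhere.
So Δx_G = L_GC · (+40), where L_GC = adj(I−A)_GC / det(I−A) = 0.077875 / 0.15796875.
Δx_G = 0.077875 × (+40) / 0.15796875 = 3.115 / 0.15796875 ≈ 19.72.

Δx_G = 19.72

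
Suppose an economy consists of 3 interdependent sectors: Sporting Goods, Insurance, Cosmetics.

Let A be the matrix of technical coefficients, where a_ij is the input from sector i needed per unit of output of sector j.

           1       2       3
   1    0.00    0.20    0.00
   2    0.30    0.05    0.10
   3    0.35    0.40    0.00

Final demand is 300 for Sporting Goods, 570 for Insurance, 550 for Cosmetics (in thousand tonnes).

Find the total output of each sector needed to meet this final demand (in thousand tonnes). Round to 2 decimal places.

x_1 = 472.12, x_2 = 860.62, x_3 = 1059.49

I − A =
  [   1.00    -0.20     0.00]
  [  -0.30     0.95    -0.10]
  [  -0.35    -0.40     1.00]
Cofactors of I−A, C_ij = (−1)^(i+j)·(minor ij) (rows/columns in the sector order above):
  C_11 = (0.95)(1.00) − (-0.10)(-0.40) = 0.9100
  C_12 = −[(-0.30)(1.00) − (-0.10)(-0.35)] = 0.3350
  C_13 = (-0.30)(-0.40) − (0.95)(-0.35) = 0.4525
  C_21 = −[(-0.20)(1.00) − (0.00)(-0.40)] = 0.2000
  C_22 = (1.00)(1.00) − (0.00)(-0.35) = 1.0000
  C_23 = −[(1.00)(-0.40) − (-0.20)(-0.35)] = 0.4700
  C_31 = (-0.20)(-0.10) − (0.00)(0.95) = 0.0200
  C_32 = −[(1.00)(-0.10) − (0.00)(-0.30)] = 0.1000
  C_33 = (1.00)(0.95) − (-0.20)(-0.30) = 0.8900
det(I−A) = Σ_j (I−A)_1j·C_1j = (1.00)(0.9100) + (-0.20)(0.3350) + (0.00)(0.4525) = 0.8430
adj(I−A) = Cᵀ =
  [ 0.9100   0.2000   0.0200]
  [ 0.3350   1.0000   0.1000]
  [ 0.4525   0.4700   0.8900]
(I − A)⁻¹ = adj(I−A) / det(I−A) ≈
  [   1.0795     0.2372     0.0237]
  [   0.3974     1.1862     0.1186]
  [   0.5368     0.5575     1.0558]
x = (I − A)⁻¹ d = adj(I−A)·d / det(I−A), with det(I−A) = 0.8430:
  x_1 = (0.9100·300 + 0.2000·570 + 0.0200·550) / 0.8430 = 398.00 / 0.8430 ≈ 472.12
  x_2 = (0.3350·300 + 1.0000·570 + 0.1000·550) / 0.8430 = 725.50 / 0.8430 ≈ 860.62
  x_3 = (0.4525·300 + 0.4700·570 + 0.8900·550) / 0.8430 = 893.15 / 0.8430 ≈ 1059.49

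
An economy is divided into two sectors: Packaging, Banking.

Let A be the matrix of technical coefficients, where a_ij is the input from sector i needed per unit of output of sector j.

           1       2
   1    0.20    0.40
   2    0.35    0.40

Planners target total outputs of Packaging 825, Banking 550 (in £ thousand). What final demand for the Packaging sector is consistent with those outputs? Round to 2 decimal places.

d_1 = 440.00

I − A =
  [   0.80    -0.40]
  [  -0.35     0.60]
d = (I − A) x:
  d_1 = (+0.80)·825 + (-0.40)·550 = 440.00
  d_2 = (-0.35)·825 + (+0.60)·550 = 41.25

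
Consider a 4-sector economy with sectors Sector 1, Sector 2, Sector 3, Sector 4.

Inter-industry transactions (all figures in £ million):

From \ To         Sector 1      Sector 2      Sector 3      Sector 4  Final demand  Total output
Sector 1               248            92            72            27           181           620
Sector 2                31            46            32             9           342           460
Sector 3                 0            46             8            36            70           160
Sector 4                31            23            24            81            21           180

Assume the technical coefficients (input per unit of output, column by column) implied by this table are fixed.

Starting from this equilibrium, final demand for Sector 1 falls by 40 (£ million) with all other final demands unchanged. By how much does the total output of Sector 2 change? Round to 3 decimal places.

Technical coefficients a_ij = z_ij / X_j:
  a_11 = 248/620 = 0.40, a_21 = 31/620 = 0.05, a_31 = 0/620 = 0.00, a_41 = 31/620 = 0.05
  a_12 = 92/460 = 0.20, a_22 = 46/460 = 0.10, a_32 = 46/460 = 0.10, a_42 = 23/460 = 0.05
  a_13 = 72/160 = 0.45, a_23 = 32/160 = 0.20, a_33 = 8/160 = 0.05, a_43 = 24/160 = 0.15
  a_14 = 27/180 = 0.15, a_24 = 9/180 = 0.05, a_34 = 36/180 = 0.20, a_44 = 81/180 = 0.45
I − A =
  [   0.60    -0.20    -0.45    -0.15]
  [  -0.05     0.90    -0.20    -0.05]
  [   0.00    -0.10     0.95    -0.20]
  [  -0.05    -0.05    -0.15     0.55]
Compute the cofactors C_ij = (−1)^(i+j)·(3×3 minor ij) of I−A; the adjugate is their transpose:
adj(I−A) = Cᵀ =
  [ 0.427125   0.137125   0.266875   0.226000]
  [ 0.029000   0.283875   0.083625   0.064125]
  [ 0.012500   0.040250   0.282375   0.109750]
  [ 0.044875   0.049250   0.108875   0.489250]
det(I−A) = Σ_j (I−A)_1j·C_1j = (0.60)(0.427125) + (-0.20)(0.029000) + (-0.45)(0.012500) + (-0.15)(0.044875) = 0.23811875
(I − A)⁻¹ = adj(I−A) / det(I−A) ≈
  [   1.7937     0.5759     1.1208     0.9491]
  [   0.1218     1.1922     0.3512     0.2693]
  [   0.0525     0.1690     1.1859     0.4609]
  [   0.1885     0.2068     0.4572     2.0546]
Δx = (I − A)⁻¹ Δd with Δd having -40 in the Sector 1 component and 0 elsewhere.
So Δx_2 = L_21 · (-40), where L_21 = adj(I−A)_21 / det(I−A) = 0.029000 / 0.23811875.
Δx_2 = 0.029000 × (-40) / 0.23811875 = -1.16 / 0.23811875 ≈ -4.872.

Δx_2 = -4.872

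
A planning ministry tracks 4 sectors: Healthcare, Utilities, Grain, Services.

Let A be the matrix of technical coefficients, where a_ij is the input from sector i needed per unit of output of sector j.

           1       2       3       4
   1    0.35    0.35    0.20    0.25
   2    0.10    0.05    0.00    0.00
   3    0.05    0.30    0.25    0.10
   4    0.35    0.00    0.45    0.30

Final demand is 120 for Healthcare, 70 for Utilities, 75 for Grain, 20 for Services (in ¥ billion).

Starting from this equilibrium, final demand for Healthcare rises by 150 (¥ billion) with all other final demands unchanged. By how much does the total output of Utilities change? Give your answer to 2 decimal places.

Δx_2 = 37.69

I − A =
  [   0.65    -0.35    -0.20    -0.25]
  [  -0.10     0.95     0.00     0.00]
  [  -0.05    -0.30     0.75    -0.10]
  [  -0.35     0.00    -0.45     0.70]
Compute the cofactors C_ij = (−1)^(i+j)·(3×3 minor ij) of I−A; the adjugate is their transpose:
adj(I−A) = Cᵀ =
  [ 0.456000   0.243750   0.239875   0.197125]
  [ 0.048000   0.226750   0.025250   0.020750]
  [ 0.087500   0.134750   0.324625   0.077625]
  [ 0.284250   0.208500   0.328625   0.421375]
det(I−A) = Σ_j (I−A)_1j·C_1j = (0.65)(0.456000) + (-0.35)(0.048000) + (-0.20)(0.087500) + (-0.25)(0.284250) = 0.1910375
(I − A)⁻¹ = adj(I−A) / det(I−A) ≈
  [   2.3870     1.2759     1.2556     1.0319]
  [   0.2513     1.1869     0.1322     0.1086]
  [   0.4580     0.7054     1.6993     0.4063]
  [   1.4879     1.0914     1.7202     2.2057]
Δx = (I − A)⁻¹ Δd with Δd having +150 in the Healthcare component and 0 elsewhere.
So Δx_2 = L_21 · (+150), where L_21 = adj(I−A)_21 / det(I−A) = 0.048000 / 0.1910375.
Δx_2 = 0.048000 × (+150) / 0.1910375 = 7.20 / 0.1910375 ≈ 37.69.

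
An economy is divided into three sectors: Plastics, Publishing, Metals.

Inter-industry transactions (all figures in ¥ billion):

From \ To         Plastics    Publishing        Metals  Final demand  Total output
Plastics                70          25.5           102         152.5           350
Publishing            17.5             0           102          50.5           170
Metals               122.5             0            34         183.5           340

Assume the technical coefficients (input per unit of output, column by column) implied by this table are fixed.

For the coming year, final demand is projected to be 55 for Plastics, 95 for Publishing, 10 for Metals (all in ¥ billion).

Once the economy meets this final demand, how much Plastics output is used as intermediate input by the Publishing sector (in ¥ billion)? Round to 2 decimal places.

Technical coefficients a_ij = z_ij / X_j:
  a_11 = 70/350 = 0.20, a_21 = 17.5/350 = 0.05, a_31 = 122.5/350 = 0.35
  a_12 = 25.5/170 = 0.15, a_22 = 0/170 = 0.00, a_32 = 0/170 = 0.00
  a_13 = 102/340 = 0.30, a_23 = 102/340 = 0.30, a_33 = 34/340 = 0.10
I − A =
  [   0.80    -0.15    -0.30]
  [  -0.05     1.00    -0.30]
  [  -0.35     0.00     0.90]
Cofactors of I−A, C_ij = (−1)^(i+j)·(minor ij) (rows/columns in the sector order above):
  C_11 = (1.00)(0.90) − (-0.30)(0.00) = 0.9000
  C_12 = −[(-0.05)(0.90) − (-0.30)(-0.35)] = 0.1500
  C_13 = (-0.05)(0.00) − (1.00)(-0.35) = 0.3500
  C_21 = −[(-0.15)(0.90) − (-0.30)(0.00)] = 0.1350
  C_22 = (0.80)(0.90) − (-0.30)(-0.35) = 0.6150
  C_23 = −[(0.80)(0.00) − (-0.15)(-0.35)] = 0.0525
  C_31 = (-0.15)(-0.30) − (-0.30)(1.00) = 0.3450
  C_32 = −[(0.80)(-0.30) − (-0.30)(-0.05)] = 0.2550
  C_33 = (0.80)(1.00) − (-0.15)(-0.05) = 0.7925
det(I−A) = Σ_j (I−A)_1j·C_1j = (0.80)(0.9000) + (-0.15)(0.1500) + (-0.30)(0.3500) = 0.5925
adj(I−A) = Cᵀ =
  [ 0.9000   0.1350   0.3450]
  [ 0.1500   0.6150   0.2550]
  [ 0.3500   0.0525   0.7925]
(I − A)⁻¹ = adj(I−A) / det(I−A) ≈
  [   1.5190     0.2278     0.5823]
  [   0.2532     1.0380     0.4304]
  [   0.5907     0.0886     1.3376]
First solve x = (I − A)⁻¹ d = adj(I−A)·d / det(I−A); in particular x_2 = (0.1500·55 + 0.6150·95 + 0.2550·10) / 0.5925 = 69.225 / 0.5925 ≈ 116.8354.
Intermediate flow from 1 to 2: z_12 = a_12 · x_2 = 0.15 × 69.225 / 0.5925 = 10.38375 / 0.5925 ≈ 17.53.

z_12 = 17.53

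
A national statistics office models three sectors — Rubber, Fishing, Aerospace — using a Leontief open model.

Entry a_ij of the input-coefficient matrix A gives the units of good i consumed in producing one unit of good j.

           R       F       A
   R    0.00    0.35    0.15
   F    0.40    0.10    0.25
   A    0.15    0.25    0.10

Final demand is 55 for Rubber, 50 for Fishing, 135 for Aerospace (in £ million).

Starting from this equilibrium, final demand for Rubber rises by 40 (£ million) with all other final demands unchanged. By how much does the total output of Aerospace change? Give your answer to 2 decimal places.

Δx_A = 16.40

I − A =
  [   1.00    -0.35    -0.15]
  [  -0.40     0.90    -0.25]
  [  -0.15    -0.25     0.90]
Cofactors of I−A, C_ij = (−1)^(i+j)·(minor ij) (rows/columns in the sector order above):
  C_11 = (0.90)(0.90) − (-0.25)(-0.25) = 0.7475
  C_12 = −[(-0.40)(0.90) − (-0.25)(-0.15)] = 0.3975
  C_13 = (-0.40)(-0.25) − (0.90)(-0.15) = 0.2350
  C_21 = −[(-0.35)(0.90) − (-0.15)(-0.25)] = 0.3525
  C_22 = (1.00)(0.90) − (-0.15)(-0.15) = 0.8775
  C_23 = −[(1.00)(-0.25) − (-0.35)(-0.15)] = 0.3025
  C_31 = (-0.35)(-0.25) − (-0.15)(0.90) = 0.2225
  C_32 = −[(1.00)(-0.25) − (-0.15)(-0.40)] = 0.3100
  C_33 = (1.00)(0.90) − (-0.35)(-0.40) = 0.7600
det(I−A) = Σ_j (I−A)_1j·C_1j = (1.00)(0.7475) + (-0.35)(0.3975) + (-0.15)(0.2350) = 0.573125
adj(I−A) = Cᵀ =
  [ 0.7475   0.3525   0.2225]
  [ 0.3975   0.8775   0.3100]
  [ 0.2350   0.3025   0.7600]
(I − A)⁻¹ = adj(I−A) / det(I−A) ≈
  [   1.3043     0.6150     0.3882]
  [   0.6936     1.5311     0.5409]
  [   0.4100     0.5278     1.3261]
Δx = (I − A)⁻¹ Δd with Δd having +40 in the Rubber component and 0 elsewhere.
So Δx_A = L_AR · (+40), where L_AR = adj(I−A)_AR / det(I−A) = 0.2350 / 0.573125.
Δx_A = 0.2350 × (+40) / 0.573125 = 9.40 / 0.573125 ≈ 16.40.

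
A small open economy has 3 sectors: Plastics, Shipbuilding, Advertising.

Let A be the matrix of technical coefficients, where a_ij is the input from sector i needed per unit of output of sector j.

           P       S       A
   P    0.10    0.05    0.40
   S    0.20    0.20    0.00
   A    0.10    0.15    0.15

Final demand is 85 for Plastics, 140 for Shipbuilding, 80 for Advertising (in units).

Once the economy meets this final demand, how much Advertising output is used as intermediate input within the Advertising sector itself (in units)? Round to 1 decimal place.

I − A =
  [   0.90    -0.05    -0.40]
  [  -0.20     0.80     0.00]
  [  -0.10    -0.15     0.85]
Cofactors of I−A, C_ij = (−1)^(i+j)·(minor ij) (rows/columns in the sector order above):
  C_11 = (0.80)(0.85) − (0.00)(-0.15) = 0.6800
  C_12 = −[(-0.20)(0.85) − (0.00)(-0.10)] = 0.1700
  C_13 = (-0.20)(-0.15) − (0.80)(-0.10) = 0.1100
  C_21 = −[(-0.05)(0.85) − (-0.40)(-0.15)] = 0.1025
  C_22 = (0.90)(0.85) − (-0.40)(-0.10) = 0.7250
  C_23 = −[(0.90)(-0.15) − (-0.05)(-0.10)] = 0.1400
  C_31 = (-0.05)(0.00) − (-0.40)(0.80) = 0.3200
  C_32 = −[(0.90)(0.00) − (-0.40)(-0.20)] = 0.0800
  C_33 = (0.90)(0.80) − (-0.05)(-0.20) = 0.7100
det(I−A) = Σ_j (I−A)_1j·C_1j = (0.90)(0.6800) + (-0.05)(0.1700) + (-0.40)(0.1100) = 0.5595
adj(I−A) = Cᵀ =
  [ 0.6800   0.1025   0.3200]
  [ 0.1700   0.7250   0.0800]
  [ 0.1100   0.1400   0.7100]
(I − A)⁻¹ = adj(I−A) / det(I−A) ≈
  [   1.2154     0.1832     0.5719]
  [   0.3038     1.2958     0.1430]
  [   0.1966     0.2502     1.2690]
First solve x = (I − A)⁻¹ d = adj(I−A)·d / det(I−A); in particular x_A = (0.1100·85 + 0.1400·140 + 0.7100·80) / 0.5595 = 85.75 / 0.5595 ≈ 153.262.
Intermediate flow from A to A: z_AA = a_AA · x_A = 0.15 × 85.75 / 0.5595 = 12.8625 / 0.5595 ≈ 23.0.

z_AA = 23.0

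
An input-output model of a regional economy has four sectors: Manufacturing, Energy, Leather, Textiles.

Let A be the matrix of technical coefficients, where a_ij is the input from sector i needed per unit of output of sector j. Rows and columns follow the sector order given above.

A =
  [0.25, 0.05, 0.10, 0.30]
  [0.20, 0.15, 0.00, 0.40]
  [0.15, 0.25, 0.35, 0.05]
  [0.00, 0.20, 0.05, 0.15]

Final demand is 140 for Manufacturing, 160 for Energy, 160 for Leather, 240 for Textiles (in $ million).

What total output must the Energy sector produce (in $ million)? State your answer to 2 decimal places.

x_E = 504.11

I − A =
  [   0.75    -0.05    -0.10    -0.30]
  [  -0.20     0.85     0.00    -0.40]
  [  -0.15    -0.25     0.65    -0.05]
  [   0.00    -0.20    -0.05     0.85]
Compute the cofactors C_ij = (−1)^(i+j)·(3×3 minor ij) of I−A; the adjugate is their transpose:
adj(I−A) = Cᵀ =
  [ 0.410500   0.092500   0.078000   0.193000]
  [ 0.113000   0.397500   0.035000   0.229000]
  [ 0.140875   0.182250   0.461375   0.162625]
  [ 0.034875   0.104250   0.035375   0.390125]
det(I−A) = Σ_j (I−A)_1j·C_1j = (0.75)(0.410500) + (-0.05)(0.113000) + (-0.10)(0.140875) + (-0.30)(0.034875) = 0.277675
(I − A)⁻¹ = adj(I−A) / det(I−A) ≈
  [   1.4783     0.3331     0.2809     0.6951]
  [   0.4070     1.4315     0.1260     0.8247]
  [   0.5073     0.6563     1.6616     0.5857]
  [   0.1256     0.3754     0.1274     1.4050]
x = (I − A)⁻¹ d = adj(I−A)·d / det(I−A), with det(I−A) = 0.277675:
  x_M = (0.410500·140 + 0.092500·160 + 0.078000·160 + 0.193000·240) / 0.277675 = 131.07 / 0.277675 ≈ 472.03
  x_E = (0.113000·140 + 0.397500·160 + 0.035000·160 + 0.229000·240) / 0.277675 = 139.98 / 0.277675 ≈ 504.11
  x_L = (0.140875·140 + 0.182250·160 + 0.461375·160 + 0.162625·240) / 0.277675 = 161.7325 / 0.277675 ≈ 582.45
  x_T = (0.034875·140 + 0.104250·160 + 0.035375·160 + 0.390125·240) / 0.277675 = 120.8525 / 0.277675 ≈ 435.23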